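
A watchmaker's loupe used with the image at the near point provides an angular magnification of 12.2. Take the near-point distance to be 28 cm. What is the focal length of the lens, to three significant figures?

For the image at the near point, M = 1 + D/f.
f = D/(M - 1) = 28/(12.2 - 1) = 2.500 cm.

2.50 cm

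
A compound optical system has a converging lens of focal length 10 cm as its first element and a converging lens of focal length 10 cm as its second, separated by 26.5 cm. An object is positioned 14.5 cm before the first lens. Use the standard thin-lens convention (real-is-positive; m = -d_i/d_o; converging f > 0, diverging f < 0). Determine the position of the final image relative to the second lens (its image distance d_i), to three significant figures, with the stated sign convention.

First lens: d_i1 = 1/(1/10 - 1/14.5) = 32.222 cm.
Since 32.222 cm > 26.5 cm, the first image lies past the second lens and serves as a virtual object: d_o2 = L - d_i1 = -5.722 cm.
Second lens: d_i2 = 1/(1/10 - 1/(-5.722)) = 3.640 cm.

3.64 cm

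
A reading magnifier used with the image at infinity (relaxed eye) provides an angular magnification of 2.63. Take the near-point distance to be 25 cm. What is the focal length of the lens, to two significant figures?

9.5 cm

For the image at infinity, M = D/f.
f = D/M = 25/2.63 = 9.506 cm.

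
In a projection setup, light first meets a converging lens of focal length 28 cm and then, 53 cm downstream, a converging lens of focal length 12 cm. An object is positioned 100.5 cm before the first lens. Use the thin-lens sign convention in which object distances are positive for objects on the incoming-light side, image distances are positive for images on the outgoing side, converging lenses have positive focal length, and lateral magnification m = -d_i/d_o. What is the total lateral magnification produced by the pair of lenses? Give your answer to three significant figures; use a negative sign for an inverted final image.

2.12

First lens: d_i1 = 1/(1/28 - 1/100.5) = 38.814 cm.
m_1 = -(38.814)/100.5 = -0.3862.
That image sits 14.186 cm in front of the second lens, so d_o2 = 14.186 cm.
Second lens: d_i2 = 1/(1/12 - 1/(14.186)) = 77.868 cm.
m_2 = -(77.868)/(14.186) = -5.4890.
Total m = m_1 x m_2 = (-0.3862)(-5.4890) = 2.1199.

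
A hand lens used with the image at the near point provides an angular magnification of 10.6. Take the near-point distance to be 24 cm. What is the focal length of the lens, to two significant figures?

2.5 cm

For the image at the near point, M = 1 + D/f.
f = D/(M - 1) = 24/(10.6 - 1) = 2.500 cm.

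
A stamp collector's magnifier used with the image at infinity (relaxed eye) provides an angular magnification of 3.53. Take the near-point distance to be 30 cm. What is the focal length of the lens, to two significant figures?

For the image at infinity, M = D/f.
f = D/M = 30/3.53 = 8.499 cm.

8.5 cm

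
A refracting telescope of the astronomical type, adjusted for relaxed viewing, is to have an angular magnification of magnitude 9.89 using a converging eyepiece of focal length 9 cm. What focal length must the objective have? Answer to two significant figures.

89 cm

|M| = f_obj/|f_eye|, so f_obj = |M| x |f_eye| = 9.89 x 9 = 89.010 cm.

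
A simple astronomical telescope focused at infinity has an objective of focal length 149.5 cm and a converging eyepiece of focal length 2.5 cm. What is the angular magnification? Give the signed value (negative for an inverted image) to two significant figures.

M = -f_obj/f_eye = -149.5/(2.5) = -59.800.

-60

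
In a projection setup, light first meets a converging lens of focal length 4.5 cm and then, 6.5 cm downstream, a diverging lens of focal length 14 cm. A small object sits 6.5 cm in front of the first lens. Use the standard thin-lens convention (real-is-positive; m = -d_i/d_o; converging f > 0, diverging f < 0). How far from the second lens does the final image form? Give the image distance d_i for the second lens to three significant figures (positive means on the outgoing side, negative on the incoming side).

19.4 cm

First lens: d_i1 = 1/(1/4.5 - 1/6.5) = 14.625 cm.
Since 14.625 cm > 6.5 cm, the first image lies past the second lens and serves as a virtual object: d_o2 = L - d_i1 = -8.125 cm.
Second lens: d_i2 = 1/(1/(-14) - 1/(-8.125)) = 19.362 cm.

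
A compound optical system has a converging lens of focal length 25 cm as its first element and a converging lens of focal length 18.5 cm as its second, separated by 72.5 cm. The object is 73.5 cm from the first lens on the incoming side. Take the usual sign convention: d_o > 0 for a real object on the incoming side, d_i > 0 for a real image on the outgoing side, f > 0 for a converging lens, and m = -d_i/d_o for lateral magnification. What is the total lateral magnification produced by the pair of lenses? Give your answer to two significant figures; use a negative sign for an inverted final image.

0.59

First lens: d_i1 = 1/(1/25 - 1/73.5) = 37.887 cm.
m_1 = -(37.887)/73.5 = -0.5155.
The intermediate image is 37.887 cm to the right of lens 1, so d_o2 = L - d_i1 = 72.5 - 37.887 = 34.613 cm.
Second lens: d_i2 = 1/(1/18.5 - 1/(34.613)) = 39.740 cm.
m_2 = -(39.740)/(34.613) = -1.1481.
Total m = m_1 x m_2 = (-0.5155)(-1.1481) = 0.5918.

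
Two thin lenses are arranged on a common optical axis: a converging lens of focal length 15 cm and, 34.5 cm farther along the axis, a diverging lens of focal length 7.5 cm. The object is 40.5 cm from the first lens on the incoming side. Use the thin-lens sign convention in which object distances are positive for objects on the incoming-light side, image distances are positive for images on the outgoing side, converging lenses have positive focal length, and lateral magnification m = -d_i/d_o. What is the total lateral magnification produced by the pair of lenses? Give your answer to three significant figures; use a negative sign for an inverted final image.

-0.243

Applying the thin-lens equation to the first lens, 1/15 = 1/40.5 + 1/d_i1, which gives d_i1 = 23.824 cm.
Its lateral magnification is m_1 = -d_i1/d_o1 = -(23.824)/40.5 = -0.5882.
Object distance for lens 2: d_o2 = 34.5 - 23.824 = 10.676 cm.
Applying the thin-lens equation again with f_2 = -7.5 cm and d_o2 = 10.676 cm gives d_i2 = -4.405 cm.
m_2 = -(-4.405)/(10.676) = 0.4126.
The system's lateral magnification is m_1 m_2 = (-0.5882)(0.4126) = -0.2427.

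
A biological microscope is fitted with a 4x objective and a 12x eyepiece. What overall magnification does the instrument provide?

The overall magnification of a compound microscope is the product of the objective and eyepiece magnifications:
M = M_obj x M_eye = 4 x 12 = 48.

48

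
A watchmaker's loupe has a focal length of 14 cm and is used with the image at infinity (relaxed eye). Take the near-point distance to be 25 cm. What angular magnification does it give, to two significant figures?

M = D/f = 25/14 = 1.786.

1.8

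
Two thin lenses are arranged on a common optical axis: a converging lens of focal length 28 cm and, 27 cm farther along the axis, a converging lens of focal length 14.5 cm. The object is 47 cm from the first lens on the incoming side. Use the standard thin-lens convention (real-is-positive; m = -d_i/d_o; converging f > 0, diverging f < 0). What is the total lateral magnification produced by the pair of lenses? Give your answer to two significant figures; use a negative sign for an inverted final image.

First lens: d_i1 = 1/(1/28 - 1/47) = 69.263 cm.
m_1 = -(69.263)/47 = -1.4737.
This image would form 69.263 cm past lens 1, i.e. 42.263 cm beyond lens 2, so it is a virtual object for lens 2: d_o2 = 27 - 69.263 = -42.263 cm.
Second lens: d_i2 = 1/(1/14.5 - 1/(-42.263)) = 10.796 cm.
m_2 = -(10.796)/(-42.263) = 0.2554.
The system's lateral magnification is m_1 m_2 = (-1.4737)(0.2554) = -0.3764.

-0.38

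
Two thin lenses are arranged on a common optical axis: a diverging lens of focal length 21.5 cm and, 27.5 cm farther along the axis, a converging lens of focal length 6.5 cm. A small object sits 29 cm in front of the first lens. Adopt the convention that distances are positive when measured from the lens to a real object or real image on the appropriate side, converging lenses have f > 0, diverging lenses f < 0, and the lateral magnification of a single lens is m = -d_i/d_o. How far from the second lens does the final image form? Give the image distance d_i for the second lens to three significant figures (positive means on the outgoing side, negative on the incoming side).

First lens: d_i1 = 1/(1/(-21.5) - 1/29) = -12.347 cm.
With d_i1 < 0 the first image is virtual and lies on the object side; the object distance for lens 2 is d_o2 = 27.5 - (-12.347) = 39.847 cm.
Second lens: d_i2 = 1/(1/6.5 - 1/(39.847)) = 7.767 cm.

7.77 cm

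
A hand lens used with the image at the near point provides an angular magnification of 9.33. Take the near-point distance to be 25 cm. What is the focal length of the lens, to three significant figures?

For the image at the near point, M = 1 + D/f.
f = D/(M - 1) = 25/(9.33 - 1) = 3.001 cm.

3.00 cm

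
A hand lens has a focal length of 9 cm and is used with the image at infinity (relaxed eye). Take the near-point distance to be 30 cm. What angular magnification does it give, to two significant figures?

3.3

M = D/f = 30/9 = 3.333.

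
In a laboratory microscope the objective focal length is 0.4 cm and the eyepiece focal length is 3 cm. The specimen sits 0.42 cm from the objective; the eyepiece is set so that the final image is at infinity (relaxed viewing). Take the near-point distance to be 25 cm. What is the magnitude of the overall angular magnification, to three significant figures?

Objective: 1/d_i = 1/f_obj - 1/d_o = 1/0.4 - 1/0.42 = 0.11905 cm^-1, so d_i = 8.400 cm.
m_obj = -d_i/d_o = -8.400/0.42 = -20.000.
Eyepiece angular magnification (image at infinity): M_eye = D/f_e = 25/3 = 8.333.
Overall M = m_obj x M_eye = (-20.000)(8.333) = -166.67.
|M| = 166.67.

167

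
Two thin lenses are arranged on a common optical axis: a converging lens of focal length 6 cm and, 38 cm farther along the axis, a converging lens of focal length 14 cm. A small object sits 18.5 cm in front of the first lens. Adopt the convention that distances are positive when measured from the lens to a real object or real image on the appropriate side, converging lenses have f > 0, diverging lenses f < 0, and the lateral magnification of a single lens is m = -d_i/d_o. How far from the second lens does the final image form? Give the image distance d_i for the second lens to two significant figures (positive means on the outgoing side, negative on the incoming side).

Lens 1: 1/d_i1 = 1/f_1 - 1/d_o1 = 1/6 - 1/18.5 = 0.11261 cm^-1, so d_i1 = 8.880 cm.
Object distance for lens 2: d_o2 = 38 - 8.880 = 29.120 cm.
Lens 2: 1/d_i2 = 1/f_2 - 1/d_o2 = 1/14 - 1/(29.120) = 0.03709 cm^-1, so d_i2 = 26.963 cm.

27 cm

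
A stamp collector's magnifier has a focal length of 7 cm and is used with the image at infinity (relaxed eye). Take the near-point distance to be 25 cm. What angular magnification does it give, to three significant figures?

M = D/f = 25/7 = 3.571.

3.57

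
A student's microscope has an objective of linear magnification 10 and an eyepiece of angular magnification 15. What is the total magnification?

150

The overall magnification of a compound microscope is the product of the objective and eyepiece magnifications:
M = M_obj x M_eye = 10 x 15 = 150.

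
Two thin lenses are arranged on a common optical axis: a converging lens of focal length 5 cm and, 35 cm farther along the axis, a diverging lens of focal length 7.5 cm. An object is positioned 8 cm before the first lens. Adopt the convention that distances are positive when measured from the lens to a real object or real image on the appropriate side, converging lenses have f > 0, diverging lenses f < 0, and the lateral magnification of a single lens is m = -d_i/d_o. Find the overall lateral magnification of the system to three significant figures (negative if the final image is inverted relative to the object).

-0.429

Applying the thin-lens equation to the first lens, 1/5 = 1/8 + 1/d_i1, which gives d_i1 = 13.333 cm.
Its lateral magnification is m_1 = -d_i1/d_o1 = -(13.333)/8 = -1.6667.
The intermediate image is 13.333 cm to the right of lens 1, so d_o2 = L - d_i1 = 35 - 13.333 = 21.667 cm.
Applying the thin-lens equation again with f_2 = -7.5 cm and d_o2 = 21.667 cm gives d_i2 = -5.571 cm.
m_2 = -(-5.571)/(21.667) = 0.2571.
Total m = m_1 x m_2 = (-1.6667)(0.2571) = -0.4286.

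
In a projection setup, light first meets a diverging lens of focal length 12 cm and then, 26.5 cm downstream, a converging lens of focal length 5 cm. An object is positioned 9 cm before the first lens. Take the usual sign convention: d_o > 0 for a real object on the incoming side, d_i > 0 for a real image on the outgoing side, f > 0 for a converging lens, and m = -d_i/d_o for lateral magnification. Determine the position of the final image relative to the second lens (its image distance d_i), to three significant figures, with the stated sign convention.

5.94 cm

Lens 1: 1/d_i1 = 1/f_1 - 1/d_o1 = 1/(-12) - 1/9 = -0.19444 cm^-1, so d_i1 = -5.143 cm.
The intermediate image is virtual, 5.143 cm to the left of lens 1, so d_o2 = L - d_i1 = 26.5 - (-5.143) = 31.643 cm.
Lens 2: 1/d_i2 = 1/f_2 - 1/d_o2 = 1/5 - 1/(31.643) = 0.16840 cm^-1, so d_i2 = 5.938 cm.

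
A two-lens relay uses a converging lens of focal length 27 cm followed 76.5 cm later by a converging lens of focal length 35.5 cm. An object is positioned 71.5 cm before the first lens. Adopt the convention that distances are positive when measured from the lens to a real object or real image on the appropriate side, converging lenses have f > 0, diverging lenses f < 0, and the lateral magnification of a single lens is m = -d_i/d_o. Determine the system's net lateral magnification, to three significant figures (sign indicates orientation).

Lens 1: 1/d_i1 = 1/f_1 - 1/d_o1 = 1/27 - 1/71.5 = 0.02305 cm^-1, so d_i1 = 43.382 cm.
m_1 = -(43.382)/71.5 = -0.6067.
Object distance for lens 2: d_o2 = 76.5 - 43.382 = 33.118 cm.
Lens 2: 1/d_i2 = 1/f_2 - 1/d_o2 = 1/35.5 - 1/(33.118) = -0.00203 cm^-1, so d_i2 = -493.567 cm.
m_2 = -(-493.567)/(33.118) = 14.9033.
Total m = m_1 x m_2 = (-0.6067)(14.9033) = -9.0425.

-9.04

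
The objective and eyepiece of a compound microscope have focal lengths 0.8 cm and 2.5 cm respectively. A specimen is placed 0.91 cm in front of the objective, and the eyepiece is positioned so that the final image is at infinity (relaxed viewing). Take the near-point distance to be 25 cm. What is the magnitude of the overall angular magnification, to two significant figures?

73

Objective: 1/d_i = 1/f_obj - 1/d_o = 1/0.8 - 1/0.91 = 0.15110 cm^-1, so d_i = 6.618 cm.
m_obj = -d_i/d_o = -6.618/0.91 = -7.273.
Eyepiece angular magnification (image at infinity): M_eye = D/f_e = 25/2.5 = 10.000.
Overall M = m_obj x M_eye = (-7.273)(10.000) = -72.73.
|M| = 72.73.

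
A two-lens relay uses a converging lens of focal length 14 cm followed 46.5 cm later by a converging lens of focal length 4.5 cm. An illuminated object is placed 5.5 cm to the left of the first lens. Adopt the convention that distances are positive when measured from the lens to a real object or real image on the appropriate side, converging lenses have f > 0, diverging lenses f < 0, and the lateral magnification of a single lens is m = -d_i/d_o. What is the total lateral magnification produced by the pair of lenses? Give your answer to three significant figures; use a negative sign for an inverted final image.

Lens 1: 1/d_i1 = 1/f_1 - 1/d_o1 = 1/14 - 1/5.5 = -0.11039 cm^-1, so d_i1 = -9.059 cm.
m_1 = -(-9.059)/5.5 = 1.6471.
With d_i1 < 0 the first image is virtual and lies on the object side; the object distance for lens 2 is d_o2 = 46.5 - (-9.059) = 55.559 cm.
Lens 2: 1/d_i2 = 1/f_2 - 1/d_o2 = 1/4.5 - 1/(55.559) = 0.20422 cm^-1, so d_i2 = 4.897 cm.
m_2 = -(4.897)/(55.559) = -0.0881.
Overall magnification: m = m_1 m_2 = -0.1452.

-0.145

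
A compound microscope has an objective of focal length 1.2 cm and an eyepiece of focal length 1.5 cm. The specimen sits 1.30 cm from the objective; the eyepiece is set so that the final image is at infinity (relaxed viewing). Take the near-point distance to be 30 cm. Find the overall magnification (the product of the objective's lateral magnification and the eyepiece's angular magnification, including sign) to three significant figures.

-240

Objective: 1/d_i = 1/f_obj - 1/d_o = 1/1.2 - 1/1.30 = 0.06410 cm^-1, so d_i = 15.600 cm.
m_obj = -d_i/d_o = -15.600/1.30 = -12.000.
Eyepiece angular magnification (image at infinity): M_eye = D/f_e = 30/1.5 = 20.000.
Overall M = m_obj x M_eye = (-12.000)(20.000) = -240.00.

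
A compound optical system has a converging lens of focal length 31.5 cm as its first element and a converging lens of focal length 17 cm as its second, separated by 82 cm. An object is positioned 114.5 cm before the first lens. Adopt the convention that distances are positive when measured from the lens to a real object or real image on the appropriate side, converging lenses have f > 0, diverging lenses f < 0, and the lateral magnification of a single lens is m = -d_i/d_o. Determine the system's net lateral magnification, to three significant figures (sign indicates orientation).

0.299

First lens: d_i1 = 1/(1/31.5 - 1/114.5) = 43.455 cm.
m_1 = -(43.455)/114.5 = -0.3795.
Object distance for lens 2: d_o2 = 82 - 43.455 = 38.545 cm.
Second lens: d_i2 = 1/(1/17 - 1/(38.545)) = 30.414 cm.
m_2 = -(30.414)/(38.545) = -0.7890.
The system's lateral magnification is m_1 m_2 = (-0.3795)(-0.7890) = 0.2995.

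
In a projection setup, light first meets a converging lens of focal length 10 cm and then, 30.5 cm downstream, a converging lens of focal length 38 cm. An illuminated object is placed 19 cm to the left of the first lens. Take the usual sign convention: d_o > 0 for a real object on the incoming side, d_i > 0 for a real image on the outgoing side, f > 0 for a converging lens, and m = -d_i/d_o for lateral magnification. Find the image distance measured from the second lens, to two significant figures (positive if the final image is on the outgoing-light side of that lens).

-12 cm

Lens 1: 1/d_i1 = 1/f_1 - 1/d_o1 = 1/10 - 1/19 = 0.04737 cm^-1, so d_i1 = 21.111 cm.
The intermediate image is 21.111 cm to the right of lens 1, so d_o2 = L - d_i1 = 30.5 - 21.111 = 9.389 cm.
Lens 2: 1/d_i2 = 1/f_2 - 1/d_o2 = 1/38 - 1/(9.389) = -0.08019 cm^-1, so d_i2 = -12.470 cm.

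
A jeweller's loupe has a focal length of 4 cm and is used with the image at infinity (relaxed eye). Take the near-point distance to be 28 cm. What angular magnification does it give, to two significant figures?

M = D/f = 28/4 = 7.000.

7.0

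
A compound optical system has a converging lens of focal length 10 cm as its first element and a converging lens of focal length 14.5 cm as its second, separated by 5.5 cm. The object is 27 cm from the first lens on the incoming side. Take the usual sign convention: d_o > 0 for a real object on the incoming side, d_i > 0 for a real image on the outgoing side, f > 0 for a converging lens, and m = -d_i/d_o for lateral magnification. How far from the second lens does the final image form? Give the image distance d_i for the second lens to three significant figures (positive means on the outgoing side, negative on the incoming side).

Lens 1: 1/d_i1 = 1/f_1 - 1/d_o1 = 1/10 - 1/27 = 0.06296 cm^-1, so d_i1 = 15.882 cm.
This image would form 15.882 cm past lens 1, i.e. 10.382 cm beyond lens 2, so it is a virtual object for lens 2: d_o2 = 5.5 - 15.882 = -10.382 cm.
Lens 2: 1/d_i2 = 1/f_2 - 1/d_o2 = 1/14.5 - 1/(-10.382) = 0.16528 cm^-1, so d_i2 = 6.050 cm.

6.05 cm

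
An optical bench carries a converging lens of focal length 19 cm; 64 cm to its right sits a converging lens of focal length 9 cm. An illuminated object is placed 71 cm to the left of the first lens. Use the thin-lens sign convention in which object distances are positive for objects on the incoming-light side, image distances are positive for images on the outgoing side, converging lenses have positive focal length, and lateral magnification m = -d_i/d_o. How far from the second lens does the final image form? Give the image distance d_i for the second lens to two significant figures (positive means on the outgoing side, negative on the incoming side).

12 cm

First lens: d_i1 = 1/(1/19 - 1/71) = 25.942 cm.
The intermediate image is 25.942 cm to the right of lens 1, so d_o2 = L - d_i1 = 64 - 25.942 = 38.058 cm.
Second lens: d_i2 = 1/(1/9 - 1/(38.058)) = 11.788 cm.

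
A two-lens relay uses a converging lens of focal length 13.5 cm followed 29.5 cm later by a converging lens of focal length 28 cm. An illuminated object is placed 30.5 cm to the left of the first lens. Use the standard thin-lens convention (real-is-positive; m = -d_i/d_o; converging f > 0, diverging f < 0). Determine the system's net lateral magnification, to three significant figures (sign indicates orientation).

First lens: d_i1 = 1/(1/13.5 - 1/30.5) = 24.221 cm.
m_1 = -(24.221)/30.5 = -0.7941.
That image sits 5.279 cm in front of the second lens, so d_o2 = 5.279 cm.
Second lens: d_i2 = 1/(1/28 - 1/(5.279)) = -6.506 cm.
m_2 = -(-6.506)/(5.279) = 1.2324.
Total m = m_1 x m_2 = (-0.7941)(1.2324) = -0.9786.

-0.979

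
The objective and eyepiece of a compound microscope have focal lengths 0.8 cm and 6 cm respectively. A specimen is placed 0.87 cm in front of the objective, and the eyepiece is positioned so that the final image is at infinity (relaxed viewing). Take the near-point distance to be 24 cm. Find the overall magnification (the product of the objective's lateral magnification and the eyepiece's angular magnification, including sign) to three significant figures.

Objective: 1/d_i = 1/f_obj - 1/d_o = 1/0.8 - 1/0.87 = 0.10057 cm^-1, so d_i = 9.943 cm.
m_obj = -d_i/d_o = -9.943/0.87 = -11.429.
Eyepiece angular magnification (image at infinity): M_eye = D/f_e = 24/6 = 4.000.
Overall M = m_obj x M_eye = (-11.429)(4.000) = -45.71.

-45.7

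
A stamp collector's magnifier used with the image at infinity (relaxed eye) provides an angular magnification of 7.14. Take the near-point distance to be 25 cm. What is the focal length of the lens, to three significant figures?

3.50 cm

For the image at infinity, M = D/f.
f = D/M = 25/7.14 = 3.501 cm.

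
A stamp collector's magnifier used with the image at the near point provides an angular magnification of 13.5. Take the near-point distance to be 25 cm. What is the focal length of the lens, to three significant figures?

For the image at the near point, M = 1 + D/f.
f = D/(M - 1) = 25/(13.5 - 1) = 2.000 cm.

2.00 cm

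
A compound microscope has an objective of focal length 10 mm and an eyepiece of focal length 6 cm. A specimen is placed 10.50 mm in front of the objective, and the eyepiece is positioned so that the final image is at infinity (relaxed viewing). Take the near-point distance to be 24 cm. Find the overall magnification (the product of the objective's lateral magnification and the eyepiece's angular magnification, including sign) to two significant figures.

-80

Convert to cm: f_obj = 10 mm = 1 cm; d_o = 10.50 mm = 1.05 cm.
Objective: 1/d_i = 1/f_obj - 1/d_o = 1/1 - 1/1.05 = 0.04762 cm^-1, so d_i = 21.000 cm.
m_obj = -d_i/d_o = -21.000/1.05 = -20.000.
Eyepiece angular magnification (image at infinity): M_eye = D/f_e = 24/6 = 4.000.
Overall M = m_obj x M_eye = (-20.000)(4.000) = -80.00.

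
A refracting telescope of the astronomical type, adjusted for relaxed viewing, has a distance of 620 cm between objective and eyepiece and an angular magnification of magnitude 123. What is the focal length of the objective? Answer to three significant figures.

In normal adjustment the tube length equals f_obj + f_eye and |M| = f_obj/f_eye.
So f_obj = 123 f_eye and 123 f_eye + f_eye = 620 cm, giving f_eye = 620/124 = 5.000 cm and f_obj = 615.000 cm.

615 cm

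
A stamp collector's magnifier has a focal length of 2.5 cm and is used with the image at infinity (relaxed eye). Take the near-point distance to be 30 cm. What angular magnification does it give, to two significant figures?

12

M = D/f = 30/2.5 = 12.000.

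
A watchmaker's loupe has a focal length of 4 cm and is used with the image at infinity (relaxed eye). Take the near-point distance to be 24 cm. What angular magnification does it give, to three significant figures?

M = D/f = 24/4 = 6.000.

6.00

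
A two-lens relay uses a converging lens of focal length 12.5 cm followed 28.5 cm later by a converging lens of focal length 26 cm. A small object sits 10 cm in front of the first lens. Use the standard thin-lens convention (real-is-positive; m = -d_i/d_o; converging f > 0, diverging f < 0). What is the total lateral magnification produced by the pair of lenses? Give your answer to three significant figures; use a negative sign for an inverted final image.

-2.48

First lens: d_i1 = 1/(1/12.5 - 1/10) = -50.000 cm.
m_1 = -(-50.000)/10 = 5.0000.
The intermediate image is virtual, 50.000 cm to the left of lens 1, so d_o2 = L - d_i1 = 28.5 - (-50.000) = 78.500 cm.
Second lens: d_i2 = 1/(1/26 - 1/(78.500)) = 38.876 cm.
m_2 = -(38.876)/(78.500) = -0.4952.
The system's lateral magnification is m_1 m_2 = (5.0000)(-0.4952) = -2.4762.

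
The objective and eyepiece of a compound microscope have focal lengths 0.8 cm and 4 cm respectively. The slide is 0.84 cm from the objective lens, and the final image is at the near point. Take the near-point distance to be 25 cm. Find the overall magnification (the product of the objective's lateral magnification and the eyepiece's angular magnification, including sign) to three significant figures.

Objective: 1/d_i = 1/f_obj - 1/d_o = 1/0.8 - 1/0.84 = 0.05952 cm^-1, so d_i = 16.800 cm.
m_obj = -d_i/d_o = -16.800/0.84 = -20.000.
Eyepiece angular magnification (image at near point): M_eye = 1 + D/f_e = 1 + 25/4 = 7.250.
Overall M = m_obj x M_eye = (-20.000)(7.250) = -145.00.

-145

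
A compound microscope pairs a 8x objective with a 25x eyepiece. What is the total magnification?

200

The overall magnification of a compound microscope is the product of the objective and eyepiece magnifications:
M = M_obj x M_eye = 8 x 25 = 200.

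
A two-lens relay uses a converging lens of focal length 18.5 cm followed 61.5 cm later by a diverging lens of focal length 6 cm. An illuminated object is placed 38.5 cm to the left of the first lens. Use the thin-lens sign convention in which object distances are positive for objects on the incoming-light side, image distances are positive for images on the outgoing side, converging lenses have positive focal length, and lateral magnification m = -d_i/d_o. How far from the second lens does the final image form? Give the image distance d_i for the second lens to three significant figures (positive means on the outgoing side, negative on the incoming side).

-4.87 cm

First lens: d_i1 = 1/(1/18.5 - 1/38.5) = 35.612 cm.
Object distance for lens 2: d_o2 = 61.5 - 35.612 = 25.888 cm.
Second lens: d_i2 = 1/(1/(-6) - 1/(25.888)) = -4.871 cm.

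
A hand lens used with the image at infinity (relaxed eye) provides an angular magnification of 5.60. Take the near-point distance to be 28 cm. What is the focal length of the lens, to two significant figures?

5.0 cm

For the image at infinity, M = D/f.
f = D/M = 28/5.6 = 5.000 cm.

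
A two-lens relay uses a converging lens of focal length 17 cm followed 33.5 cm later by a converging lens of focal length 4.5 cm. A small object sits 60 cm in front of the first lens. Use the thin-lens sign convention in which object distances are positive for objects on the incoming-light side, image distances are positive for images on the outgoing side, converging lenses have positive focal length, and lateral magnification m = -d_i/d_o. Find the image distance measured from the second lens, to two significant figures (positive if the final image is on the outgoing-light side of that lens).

Applying the thin-lens equation to the first lens, 1/17 = 1/60 + 1/d_i1, which gives d_i1 = 23.721 cm.
Object distance for lens 2: d_o2 = 33.5 - 23.721 = 9.779 cm.
Applying the thin-lens equation again with f_2 = 4.5 cm and d_o2 = 9.779 cm gives d_i2 = 8.336 cm.

8.3 cm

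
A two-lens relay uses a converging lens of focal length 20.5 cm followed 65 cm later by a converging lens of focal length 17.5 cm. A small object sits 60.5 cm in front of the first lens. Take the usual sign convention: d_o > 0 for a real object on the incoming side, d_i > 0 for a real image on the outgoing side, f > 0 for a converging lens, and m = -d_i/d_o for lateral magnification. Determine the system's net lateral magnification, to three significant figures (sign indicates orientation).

Applying the thin-lens equation to the first lens, 1/20.5 = 1/60.5 + 1/d_i1, which gives d_i1 = 31.006 cm.
Its lateral magnification is m_1 = -d_i1/d_o1 = -(31.006)/60.5 = -0.5125.
That image sits 33.994 cm in front of the second lens, so d_o2 = 33.994 cm.
Applying the thin-lens equation again with f_2 = 17.5 cm and d_o2 = 33.994 cm gives d_i2 = 36.068 cm.
m_2 = -(36.068)/(33.994) = -1.0610.
The system's lateral magnification is m_1 m_2 = (-0.5125)(-1.0610) = 0.5438.

0.544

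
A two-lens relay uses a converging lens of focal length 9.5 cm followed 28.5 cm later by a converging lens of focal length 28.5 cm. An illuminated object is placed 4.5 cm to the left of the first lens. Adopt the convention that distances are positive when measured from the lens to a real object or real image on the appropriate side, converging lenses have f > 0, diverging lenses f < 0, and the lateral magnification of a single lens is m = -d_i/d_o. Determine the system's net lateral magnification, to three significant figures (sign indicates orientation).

-6.33

First lens: d_i1 = 1/(1/9.5 - 1/4.5) = -8.550 cm.
m_1 = -(-8.550)/4.5 = 1.9000.
The intermediate image is virtual, 8.550 cm to the left of lens 1, so d_o2 = L - d_i1 = 28.5 - (-8.550) = 37.050 cm.
Second lens: d_i2 = 1/(1/28.5 - 1/(37.050)) = 123.500 cm.
m_2 = -(123.500)/(37.050) = -3.3333.
Overall magnification: m = m_1 m_2 = -6.3333.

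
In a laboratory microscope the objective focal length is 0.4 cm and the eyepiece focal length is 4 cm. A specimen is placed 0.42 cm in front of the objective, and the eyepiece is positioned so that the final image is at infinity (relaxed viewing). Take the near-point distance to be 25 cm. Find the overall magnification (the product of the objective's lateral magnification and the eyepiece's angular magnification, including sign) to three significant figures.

Objective: 1/d_i = 1/f_obj - 1/d_o = 1/0.4 - 1/0.42 = 0.11905 cm^-1, so d_i = 8.400 cm.
m_obj = -d_i/d_o = -8.400/0.42 = -20.000.
Eyepiece angular magnification (image at infinity): M_eye = D/f_e = 25/4 = 6.250.
Overall M = m_obj x M_eye = (-20.000)(6.250) = -125.00.

-125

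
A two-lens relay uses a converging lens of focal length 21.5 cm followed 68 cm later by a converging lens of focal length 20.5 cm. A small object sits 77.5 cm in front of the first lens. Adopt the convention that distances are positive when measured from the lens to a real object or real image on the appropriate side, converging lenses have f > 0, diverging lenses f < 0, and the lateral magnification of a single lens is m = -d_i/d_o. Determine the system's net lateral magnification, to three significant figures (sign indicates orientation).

0.444

First lens: d_i1 = 1/(1/21.5 - 1/77.5) = 29.754 cm.
m_1 = -(29.754)/77.5 = -0.3839.
Object distance for lens 2: d_o2 = 68 - 29.754 = 38.246 cm.
Second lens: d_i2 = 1/(1/20.5 - 1/(38.246)) = 44.182 cm.
m_2 = -(44.182)/(38.246) = -1.1552.
Overall magnification: m = m_1 m_2 = 0.4435.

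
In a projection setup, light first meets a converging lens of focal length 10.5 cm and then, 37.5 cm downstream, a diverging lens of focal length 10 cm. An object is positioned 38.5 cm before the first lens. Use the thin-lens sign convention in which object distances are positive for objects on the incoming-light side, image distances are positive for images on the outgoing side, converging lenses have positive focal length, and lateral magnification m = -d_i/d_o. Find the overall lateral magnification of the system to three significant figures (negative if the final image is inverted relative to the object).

Applying the thin-lens equation to the first lens, 1/10.5 = 1/38.5 + 1/d_i1, which gives d_i1 = 14.438 cm.
Its lateral magnification is m_1 = -d_i1/d_o1 = -(14.438)/38.5 = -0.3750.
That image sits 23.062 cm in front of the second lens, so d_o2 = 23.062 cm.
Applying the thin-lens equation again with f_2 = -10 cm and d_o2 = 23.062 cm gives d_i2 = -6.975 cm.
m_2 = -(-6.975)/(23.062) = 0.3025.
Overall magnification: m = m_1 m_2 = -0.1134.

-0.113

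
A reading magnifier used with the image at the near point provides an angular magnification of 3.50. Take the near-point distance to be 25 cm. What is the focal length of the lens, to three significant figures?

For the image at the near point, M = 1 + D/f.
f = D/(M - 1) = 25/(3.5 - 1) = 10.000 cm.

10.0 cm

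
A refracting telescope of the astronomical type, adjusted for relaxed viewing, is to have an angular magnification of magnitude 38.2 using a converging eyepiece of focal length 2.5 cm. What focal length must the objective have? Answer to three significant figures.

|M| = f_obj/|f_eye|, so f_obj = |M| x |f_eye| = 38.2 x 2.5 = 95.500 cm.

95.5 cm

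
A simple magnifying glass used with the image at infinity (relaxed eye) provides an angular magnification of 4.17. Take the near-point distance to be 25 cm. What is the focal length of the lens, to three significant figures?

For the image at infinity, M = D/f.
f = D/M = 25/4.17 = 5.995 cm.

6.00 cm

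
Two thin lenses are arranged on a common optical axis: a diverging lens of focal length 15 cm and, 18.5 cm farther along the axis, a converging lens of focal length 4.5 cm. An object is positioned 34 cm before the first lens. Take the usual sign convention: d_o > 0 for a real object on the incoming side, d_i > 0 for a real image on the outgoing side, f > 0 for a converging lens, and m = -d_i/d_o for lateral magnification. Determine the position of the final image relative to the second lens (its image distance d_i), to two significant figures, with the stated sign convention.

First lens: d_i1 = 1/(1/(-15) - 1/34) = -10.408 cm.
The intermediate image is virtual, 10.408 cm to the left of lens 1, so d_o2 = L - d_i1 = 18.5 - (-10.408) = 28.908 cm.
Second lens: d_i2 = 1/(1/4.5 - 1/(28.908)) = 5.330 cm.

5.3 cm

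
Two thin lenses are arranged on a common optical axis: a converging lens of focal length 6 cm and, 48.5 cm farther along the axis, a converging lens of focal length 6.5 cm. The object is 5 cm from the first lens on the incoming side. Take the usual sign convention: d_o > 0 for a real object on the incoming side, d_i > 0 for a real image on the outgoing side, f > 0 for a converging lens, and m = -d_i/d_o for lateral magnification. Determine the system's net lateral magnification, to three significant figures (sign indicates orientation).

First lens: d_i1 = 1/(1/6 - 1/5) = -30.000 cm.
m_1 = -(-30.000)/5 = 6.0000.
With d_i1 < 0 the first image is virtual and lies on the object side; the object distance for lens 2 is d_o2 = 48.5 - (-30.000) = 78.500 cm.
Second lens: d_i2 = 1/(1/6.5 - 1/(78.500)) = 7.087 cm.
m_2 = -(7.087)/(78.500) = -0.0903.
The system's lateral magnification is m_1 m_2 = (6.0000)(-0.0903) = -0.5417.

-0.542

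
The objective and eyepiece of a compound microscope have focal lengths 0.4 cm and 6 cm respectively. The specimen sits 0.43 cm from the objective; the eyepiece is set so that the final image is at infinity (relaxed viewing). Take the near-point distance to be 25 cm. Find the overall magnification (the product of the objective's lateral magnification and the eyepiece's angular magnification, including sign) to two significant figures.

-56

Objective: 1/d_i = 1/f_obj - 1/d_o = 1/0.4 - 1/0.43 = 0.17442 cm^-1, so d_i = 5.733 cm.
m_obj = -d_i/d_o = -5.733/0.43 = -13.333.
Eyepiece angular magnification (image at infinity): M_eye = D/f_e = 25/6 = 4.167.
Overall M = m_obj x M_eye = (-13.333)(4.167) = -55.56.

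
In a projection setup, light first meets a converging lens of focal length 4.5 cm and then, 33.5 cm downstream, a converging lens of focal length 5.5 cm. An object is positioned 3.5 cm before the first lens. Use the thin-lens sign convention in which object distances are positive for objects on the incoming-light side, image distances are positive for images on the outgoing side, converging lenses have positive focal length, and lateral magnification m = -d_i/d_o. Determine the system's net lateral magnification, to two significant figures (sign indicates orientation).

First lens: d_i1 = 1/(1/4.5 - 1/3.5) = -15.750 cm.
m_1 = -(-15.750)/3.5 = 4.5000.
With d_i1 < 0 the first image is virtual and lies on the object side; the object distance for lens 2 is d_o2 = 33.5 - (-15.750) = 49.250 cm.
Second lens: d_i2 = 1/(1/5.5 - 1/(49.250)) = 6.191 cm.
m_2 = -(6.191)/(49.250) = -0.1257.
Overall magnification: m = m_1 m_2 = -0.5657.

-0.57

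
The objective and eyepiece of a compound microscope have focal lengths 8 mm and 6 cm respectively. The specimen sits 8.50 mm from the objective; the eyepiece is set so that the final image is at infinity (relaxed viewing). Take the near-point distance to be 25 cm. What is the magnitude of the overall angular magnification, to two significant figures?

Convert to cm: f_obj = 8 mm = 0.8 cm; d_o = 8.50 mm = 0.85 cm.
Objective: 1/d_i = 1/f_obj - 1/d_o = 1/0.8 - 1/0.85 = 0.07353 cm^-1, so d_i = 13.600 cm.
m_obj = -d_i/d_o = -13.600/0.85 = -16.000.
Eyepiece angular magnification (image at infinity): M_eye = D/f_e = 25/6 = 4.167.
Overall M = m_obj x M_eye = (-16.000)(4.167) = -66.67.
|M| = 66.67.

67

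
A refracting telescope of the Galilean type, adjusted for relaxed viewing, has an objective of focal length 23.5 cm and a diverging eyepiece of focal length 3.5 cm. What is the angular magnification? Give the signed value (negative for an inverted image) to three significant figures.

M = -f_obj/f_eye = -23.5/(-3.5) = 6.714.

6.71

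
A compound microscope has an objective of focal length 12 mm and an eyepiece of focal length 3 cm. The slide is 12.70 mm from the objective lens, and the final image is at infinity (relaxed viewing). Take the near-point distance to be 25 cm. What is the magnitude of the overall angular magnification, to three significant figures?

143

Convert to cm: f_obj = 12 mm = 1.2 cm; d_o = 12.70 mm = 1.27 cm.
Objective: 1/d_i = 1/f_obj - 1/d_o = 1/1.2 - 1/1.27 = 0.04593 cm^-1, so d_i = 21.771 cm.
m_obj = -d_i/d_o = -21.771/1.27 = -17.143.
Eyepiece angular magnification (image at infinity): M_eye = D/f_e = 25/3 = 8.333.
Overall M = m_obj x M_eye = (-17.143)(8.333) = -142.86.
|M| = 142.86.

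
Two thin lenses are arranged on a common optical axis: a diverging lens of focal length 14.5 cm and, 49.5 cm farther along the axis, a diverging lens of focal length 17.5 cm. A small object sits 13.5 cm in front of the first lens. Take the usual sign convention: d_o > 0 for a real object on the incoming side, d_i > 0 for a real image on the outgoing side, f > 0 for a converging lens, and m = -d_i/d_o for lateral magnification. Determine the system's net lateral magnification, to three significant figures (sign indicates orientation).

First lens: d_i1 = 1/(1/(-14.5) - 1/13.5) = -6.991 cm.
m_1 = -(-6.991)/13.5 = 0.5179.
The intermediate image is virtual, 6.991 cm to the left of lens 1, so d_o2 = L - d_i1 = 49.5 - (-6.991) = 56.491 cm.
Second lens: d_i2 = 1/(1/(-17.5) - 1/(56.491)) = -13.361 cm.
m_2 = -(-13.361)/(56.491) = 0.2365.
Overall magnification: m = m_1 m_2 = 0.1225.

0.122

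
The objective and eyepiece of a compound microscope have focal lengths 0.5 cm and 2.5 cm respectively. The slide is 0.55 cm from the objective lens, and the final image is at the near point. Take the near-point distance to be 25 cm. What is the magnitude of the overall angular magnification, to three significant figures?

110

Objective: 1/d_i = 1/f_obj - 1/d_o = 1/0.5 - 1/0.55 = 0.18182 cm^-1, so d_i = 5.500 cm.
m_obj = -d_i/d_o = -5.500/0.55 = -10.000.
Eyepiece angular magnification (image at near point): M_eye = 1 + D/f_e = 1 + 25/2.5 = 11.000.
Overall M = m_obj x M_eye = (-10.000)(11.000) = -110.00.
|M| = 110.00.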